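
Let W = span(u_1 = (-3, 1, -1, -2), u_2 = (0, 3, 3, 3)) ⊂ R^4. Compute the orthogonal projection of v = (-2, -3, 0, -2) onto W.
proj_W(v) = (-33/41, -50/41, -72/41, -83/41)

Set up U = [u_1 | ... | u_2] ∈ R^(4×2). The projector onto W = col(U) is P = U (U^T U)^(-1) U^T.
Compute U^T U =
  [15, -6]
  [-6, 27],
and U^T v = (7, -15).
Solve U^T U · c = U^T v for the coefficients: c = (11/41, -61/123). The projection is proj_W(v) = U c.
Check: (v - proj_W(v)) · u_1 = 0  (should be 0).
Check: (v - proj_W(v)) · u_2 = 0  (should be 0).
Result: proj_W(v) = (-33/41, -50/41, -72/41, -83/41).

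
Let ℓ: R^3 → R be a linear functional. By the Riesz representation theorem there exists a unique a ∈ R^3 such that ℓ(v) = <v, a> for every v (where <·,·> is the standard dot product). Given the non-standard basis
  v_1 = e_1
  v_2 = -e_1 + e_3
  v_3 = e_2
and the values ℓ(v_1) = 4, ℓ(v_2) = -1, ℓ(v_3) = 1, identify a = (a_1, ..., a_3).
a = (4, 1, 3)

Write a = (a_1, ..., a_3) in the standard basis. For each basis vector v_i, ℓ(v_i) = <v_i, a> is a linear equation in the a_j's. Collect the n equations into a matrix system V a = ℓ, where row i of V is v_i (expressed in the standard basis). Since V is invertible (lower-triangular with 1s on the diagonal, up to permutation), solve by back-substitution:
  V =
[[1, 0, 0],
 [-1, 0, 1],
 [0, 1, 0]]
  V a = (4, -1, 1)
Solving gives a = (4, 1, 3).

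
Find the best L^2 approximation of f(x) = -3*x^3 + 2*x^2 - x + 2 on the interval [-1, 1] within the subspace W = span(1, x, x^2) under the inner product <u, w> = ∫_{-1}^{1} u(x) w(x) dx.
g(x) = 2*x^2 - 14*x/5 + 2

The best approximation g ∈ W is the orthogonal projection of f onto W. Writing g = a_0 + a_1 x + a_2 x^2, the coefficients solve the normal equations G · a = b where
  G_{ij} = <φ_i, φ_j> and b_i = <f, φ_i>, with φ_0 = 1, φ_1 = x, φ_2 = x^2.
G =
  [2, 0, 2/3]
  [0, 2/3, 0]
  [2/3, 0, 2/5],
b = (16/3, -28/15, 32/15).
Solving gives a_0 = 2, a_1 = -14/5, a_2 = 2, so
  g(x) = 2*x^2 - 14*x/5 + 2.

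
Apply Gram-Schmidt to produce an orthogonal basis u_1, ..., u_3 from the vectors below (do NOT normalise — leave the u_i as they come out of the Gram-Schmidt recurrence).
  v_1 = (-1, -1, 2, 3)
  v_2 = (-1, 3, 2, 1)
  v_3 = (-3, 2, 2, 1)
Orthogonal basis:
  u_1 = (-1, -1, 2, 3)
  u_2 = (-2/3, 10/3, 4/3, 0)
  u_3 = (-19/10, -3/10, -1/5, -3/5)

Apply the Gram-Schmidt recurrence
  u_1 = v_1
  u_i = v_i − Σ_{j<i} ((v_i · u_j) / (u_j · u_j)) · u_j.

Step by step this gives:
  u_1 = (-1, -1, 2, 3)
  u_2 = (-2/3, 10/3, 4/3, 0)
  u_3 = (-19/10, -3/10, -1/5, -3/5)

Orthogonality check:
  u_2 · u_1 = 0 (should be 0)
  u_3 · u_1 = 0 (should be 0)
  u_3 · u_2 = 0 (should be 0)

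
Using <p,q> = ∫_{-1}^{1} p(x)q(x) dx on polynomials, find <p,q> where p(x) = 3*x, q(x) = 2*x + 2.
<p,q> = 4

Expand the product: p(x)·q(x) = 6*x^2 + 6*x.
∫_{-1}^{1} of each monomial x^k gives [2/(k+1) if k even, 0 if k odd]. Integrating term-by-term (or equivalently evaluating the antiderivative F(x) = 2*x^3 + 3*x^2 at the endpoints):
  F(1) − F(−1) = 5 − (1) = 4.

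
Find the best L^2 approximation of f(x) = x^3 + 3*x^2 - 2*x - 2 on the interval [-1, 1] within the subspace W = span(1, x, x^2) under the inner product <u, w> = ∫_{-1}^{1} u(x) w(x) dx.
g(x) = 3*x^2 - 7*x/5 - 2

The best approximation g ∈ W is the orthogonal projection of f onto W. Writing g = a_0 + a_1 x + a_2 x^2, the coefficients solve the normal equations G · a = b where
  G_{ij} = <φ_i, φ_j> and b_i = <f, φ_i>, with φ_0 = 1, φ_1 = x, φ_2 = x^2.
G =
  [2, 0, 2/3]
  [0, 2/3, 0]
  [2/3, 0, 2/5],
b = (-2, -14/15, -2/15).
Solving gives a_0 = -2, a_1 = -7/5, a_2 = 3, so
  g(x) = 3*x^2 - 7*x/5 - 2.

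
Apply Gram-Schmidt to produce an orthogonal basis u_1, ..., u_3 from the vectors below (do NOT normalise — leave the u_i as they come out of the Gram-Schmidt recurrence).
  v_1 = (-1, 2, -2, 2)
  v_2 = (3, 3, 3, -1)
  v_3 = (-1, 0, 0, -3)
Orthogonal basis:
  u_1 = (-1, 2, -2, 2)
  u_2 = (34/13, 49/13, 29/13, -3/13)
  u_3 = (-404/339, 355/339, -205/339, -254/113)

Apply the Gram-Schmidt recurrence
  u_1 = v_1
  u_i = v_i − Σ_{j<i} ((v_i · u_j) / (u_j · u_j)) · u_j.

Step by step this gives:
  u_1 = (-1, 2, -2, 2)
  u_2 = (34/13, 49/13, 29/13, -3/13)
  u_3 = (-404/339, 355/339, -205/339, -254/113)

Orthogonality check:
  u_2 · u_1 = 0 (should be 0)
  u_3 · u_1 = 0 (should be 0)
  u_3 · u_2 = 0 (should be 0)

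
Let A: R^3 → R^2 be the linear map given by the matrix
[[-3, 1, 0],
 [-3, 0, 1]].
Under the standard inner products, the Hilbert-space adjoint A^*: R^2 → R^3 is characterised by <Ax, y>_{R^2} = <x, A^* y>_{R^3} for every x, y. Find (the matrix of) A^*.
A^* = A^T =
[[-3, -3],
 [1, 0],
 [0, 1]]

For real matrices with standard dot products, the defining identity <Ax, y> = <x, A^* y> gives (Ax)^T y = x^T (A^*) y, i.e. x^T A^T y = x^T (A^*) y. Since this holds for all x, y, we must have A^* = A^T. Therefore
A^* =
[[-3, -3],
 [1, 0],
 [0, 1]].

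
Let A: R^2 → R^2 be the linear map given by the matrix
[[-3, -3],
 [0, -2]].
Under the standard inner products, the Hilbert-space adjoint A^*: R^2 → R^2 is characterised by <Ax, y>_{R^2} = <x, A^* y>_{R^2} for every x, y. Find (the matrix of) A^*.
A^* = A^T =
[[-3, 0],
 [-3, -2]]

For real matrices with standard dot products, the defining identity <Ax, y> = <x, A^* y> gives (Ax)^T y = x^T (A^*) y, i.e. x^T A^T y = x^T (A^*) y. Since this holds for all x, y, we must have A^* = A^T. Therefore
A^* =
[[-3, 0],
 [-3, -2]].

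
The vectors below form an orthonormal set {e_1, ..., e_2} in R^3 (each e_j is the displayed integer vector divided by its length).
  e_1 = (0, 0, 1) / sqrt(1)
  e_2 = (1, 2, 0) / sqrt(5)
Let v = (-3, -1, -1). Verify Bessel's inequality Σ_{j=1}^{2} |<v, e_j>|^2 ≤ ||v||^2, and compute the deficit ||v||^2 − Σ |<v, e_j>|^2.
Σ |<v, e_j>|^2 = 6; ||v||^2 = 11; deficit = 5

Write each e_j = u_j / sqrt(<u_j, u_j>) where u_j is the displayed integer vector. Then <v, e_j> = <v, u_j> / sqrt(<u_j, u_j>), so |<v, e_j>|^2 = <v, u_j>^2 / <u_j, u_j>.
Coefficients: <v, e_1> = -1/sqrt(1), <v, e_2> = -5/sqrt(5).
Square and sum: Σ |<v, e_j>|^2 = 6.
Compute ||v||^2 = v·v = 11.
Deficit = 11 − 6 = 5 ≥ 0, confirming Bessel's inequality. (The deficit equals ||v − Σ <v,e_j> e_j||^2, the squared distance from v to span{e_j}.)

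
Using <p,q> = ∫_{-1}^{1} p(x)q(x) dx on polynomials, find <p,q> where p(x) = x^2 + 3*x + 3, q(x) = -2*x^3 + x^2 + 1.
<p,q> = 20/3

Expand the product: p(x)·q(x) = -2*x^5 - 5*x^4 - 3*x^3 + 4*x^2 + 3*x + 3.
∫_{-1}^{1} of each monomial x^k gives [2/(k+1) if k even, 0 if k odd]. Integrating term-by-term (or equivalently evaluating the antiderivative F(x) = -x^6/3 - x^5 - 3*x^4/4 + 4*x^3/3 + 3*x^2/2 + 3*x at the endpoints):
  F(1) − F(−1) = 15/4 − (-35/12) = 20/3.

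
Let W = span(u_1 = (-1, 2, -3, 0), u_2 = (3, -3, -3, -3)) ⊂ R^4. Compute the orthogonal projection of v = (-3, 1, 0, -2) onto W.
proj_W(v) = (-6/7, 17/14, -4/7, 1/2)

Set up U = [u_1 | ... | u_2] ∈ R^(4×2). The projector onto W = col(U) is P = U (U^T U)^(-1) U^T.
Compute U^T U =
  [14, 0]
  [0, 36],
and U^T v = (5, -6).
Solve U^T U · c = U^T v for the coefficients: c = (5/14, -1/6). The projection is proj_W(v) = U c.
Check: (v - proj_W(v)) · u_1 = 0  (should be 0).
Check: (v - proj_W(v)) · u_2 = 0  (should be 0).
Result: proj_W(v) = (-6/7, 17/14, -4/7, 1/2).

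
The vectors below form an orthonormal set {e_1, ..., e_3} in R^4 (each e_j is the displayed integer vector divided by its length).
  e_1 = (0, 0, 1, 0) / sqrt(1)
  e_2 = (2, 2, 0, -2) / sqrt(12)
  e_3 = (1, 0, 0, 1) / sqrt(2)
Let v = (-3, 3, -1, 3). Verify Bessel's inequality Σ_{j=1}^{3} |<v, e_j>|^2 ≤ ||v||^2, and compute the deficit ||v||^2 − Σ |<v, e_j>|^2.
Σ |<v, e_j>|^2 = 4; ||v||^2 = 28; deficit = 24

Write each e_j = u_j / sqrt(<u_j, u_j>) where u_j is the displayed integer vector. Then <v, e_j> = <v, u_j> / sqrt(<u_j, u_j>), so |<v, e_j>|^2 = <v, u_j>^2 / <u_j, u_j>.
Coefficients: <v, e_1> = -1/sqrt(1), <v, e_2> = -6/sqrt(12), <v, e_3> = 0/sqrt(2).
Square and sum: Σ |<v, e_j>|^2 = 4.
Compute ||v||^2 = v·v = 28.
Deficit = 28 − 4 = 24 ≥ 0, confirming Bessel's inequality. (The deficit equals ||v − Σ <v,e_j> e_j||^2, the squared distance from v to span{e_j}.)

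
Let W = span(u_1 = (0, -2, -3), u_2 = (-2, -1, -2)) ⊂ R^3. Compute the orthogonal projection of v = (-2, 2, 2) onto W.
proj_W(v) = (-108/53, 94/53, 114/53)

Set up U = [u_1 | ... | u_2] ∈ R^(3×2). The projector onto W = col(U) is P = U (U^T U)^(-1) U^T.
Compute U^T U =
  [13, 8]
  [8, 9],
and U^T v = (-10, -2).
Solve U^T U · c = U^T v for the coefficients: c = (-74/53, 54/53). The projection is proj_W(v) = U c.
Check: (v - proj_W(v)) · u_1 = 0  (should be 0).
Check: (v - proj_W(v)) · u_2 = 0  (should be 0).
Result: proj_W(v) = (-108/53, 94/53, 114/53).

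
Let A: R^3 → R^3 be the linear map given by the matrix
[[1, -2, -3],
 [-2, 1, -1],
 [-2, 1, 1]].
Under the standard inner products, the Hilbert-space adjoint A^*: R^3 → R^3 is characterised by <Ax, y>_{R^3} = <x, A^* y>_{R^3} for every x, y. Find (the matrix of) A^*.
A^* = A^T =
[[1, -2, -2],
 [-2, 1, 1],
 [-3, -1, 1]]

For real matrices with standard dot products, the defining identity <Ax, y> = <x, A^* y> gives (Ax)^T y = x^T (A^*) y, i.e. x^T A^T y = x^T (A^*) y. Since this holds for all x, y, we must have A^* = A^T. Therefore
A^* =
[[1, -2, -2],
 [-2, 1, 1],
 [-3, -1, 1]].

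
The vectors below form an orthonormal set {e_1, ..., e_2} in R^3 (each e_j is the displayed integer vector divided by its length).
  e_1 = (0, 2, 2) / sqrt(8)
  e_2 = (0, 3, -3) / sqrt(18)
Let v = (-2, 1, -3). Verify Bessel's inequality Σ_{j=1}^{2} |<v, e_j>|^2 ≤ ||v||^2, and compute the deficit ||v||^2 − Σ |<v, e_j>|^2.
Σ |<v, e_j>|^2 = 10; ||v||^2 = 14; deficit = 4

Write each e_j = u_j / sqrt(<u_j, u_j>) where u_j is the displayed integer vector. Then <v, e_j> = <v, u_j> / sqrt(<u_j, u_j>), so |<v, e_j>|^2 = <v, u_j>^2 / <u_j, u_j>.
Coefficients: <v, e_1> = -4/sqrt(8), <v, e_2> = 12/sqrt(18).
Square and sum: Σ |<v, e_j>|^2 = 10.
Compute ||v||^2 = v·v = 14.
Deficit = 14 − 10 = 4 ≥ 0, confirming Bessel's inequality. (The deficit equals ||v − Σ <v,e_j> e_j||^2, the squared distance from v to span{e_j}.)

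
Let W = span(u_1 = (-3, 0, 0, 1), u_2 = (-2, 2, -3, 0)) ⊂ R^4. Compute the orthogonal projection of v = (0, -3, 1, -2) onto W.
proj_W(v) = (48/67, -78/67, 117/67, 10/67)

Set up U = [u_1 | ... | u_2] ∈ R^(4×2). The projector onto W = col(U) is P = U (U^T U)^(-1) U^T.
Compute U^T U =
  [10, 6]
  [6, 17],
and U^T v = (-2, -9).
Solve U^T U · c = U^T v for the coefficients: c = (10/67, -39/67). The projection is proj_W(v) = U c.
Check: (v - proj_W(v)) · u_1 = 0  (should be 0).
Check: (v - proj_W(v)) · u_2 = 0  (should be 0).
Result: proj_W(v) = (48/67, -78/67, 117/67, 10/67).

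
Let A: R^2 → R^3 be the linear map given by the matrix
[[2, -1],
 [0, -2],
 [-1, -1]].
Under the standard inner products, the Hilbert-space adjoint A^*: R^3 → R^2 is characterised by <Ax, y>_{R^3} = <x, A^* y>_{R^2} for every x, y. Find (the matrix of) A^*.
A^* = A^T =
[[2, 0, -1],
 [-1, -2, -1]]

For real matrices with standard dot products, the defining identity <Ax, y> = <x, A^* y> gives (Ax)^T y = x^T (A^*) y, i.e. x^T A^T y = x^T (A^*) y. Since this holds for all x, y, we must have A^* = A^T. Therefore
A^* =
[[2, 0, -1],
 [-1, -2, -1]].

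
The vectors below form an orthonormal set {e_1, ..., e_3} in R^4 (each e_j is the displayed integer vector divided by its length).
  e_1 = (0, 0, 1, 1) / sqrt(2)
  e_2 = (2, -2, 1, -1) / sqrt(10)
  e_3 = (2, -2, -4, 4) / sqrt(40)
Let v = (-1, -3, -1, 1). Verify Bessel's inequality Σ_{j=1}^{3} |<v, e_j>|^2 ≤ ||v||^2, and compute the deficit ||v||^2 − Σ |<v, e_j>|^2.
Σ |<v, e_j>|^2 = 4; ||v||^2 = 12; deficit = 8

Write each e_j = u_j / sqrt(<u_j, u_j>) where u_j is the displayed integer vector. Then <v, e_j> = <v, u_j> / sqrt(<u_j, u_j>), so |<v, e_j>|^2 = <v, u_j>^2 / <u_j, u_j>.
Coefficients: <v, e_1> = 0/sqrt(2), <v, e_2> = 2/sqrt(10), <v, e_3> = 12/sqrt(40).
Square and sum: Σ |<v, e_j>|^2 = 4.
Compute ||v||^2 = v·v = 12.
Deficit = 12 − 4 = 8 ≥ 0, confirming Bessel's inequality. (The deficit equals ||v − Σ <v,e_j> e_j||^2, the squared distance from v to span{e_j}.)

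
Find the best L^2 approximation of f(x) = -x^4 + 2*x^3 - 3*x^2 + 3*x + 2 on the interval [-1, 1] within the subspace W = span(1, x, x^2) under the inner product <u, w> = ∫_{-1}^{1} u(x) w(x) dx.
g(x) = -27*x^2/7 + 21*x/5 + 73/35

The best approximation g ∈ W is the orthogonal projection of f onto W. Writing g = a_0 + a_1 x + a_2 x^2, the coefficients solve the normal equations G · a = b where
  G_{ij} = <φ_i, φ_j> and b_i = <f, φ_i>, with φ_0 = 1, φ_1 = x, φ_2 = x^2.
G =
  [2, 0, 2/3]
  [0, 2/3, 0]
  [2/3, 0, 2/5],
b = (8/5, 14/5, -16/105).
Solving gives a_0 = 73/35, a_1 = 21/5, a_2 = -27/7, so
  g(x) = -27*x^2/7 + 21*x/5 + 73/35.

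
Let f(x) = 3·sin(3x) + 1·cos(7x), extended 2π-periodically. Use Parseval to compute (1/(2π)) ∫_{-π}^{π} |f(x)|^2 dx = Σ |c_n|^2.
Σ |c_n|^2 = 5

Expand |f|^2 and use orthogonality of {sin(nx), cos(mx)} on [-π, π]:
  ∫_{-π}^{π} sin(nx)^2 dx = π, ∫ cos(mx)^2 dx = π, and cross terms integrate to 0.
So ∫_{-π}^{π} f(x)^2 dx = 3^2 · π + 1^2 · π = (9 + 1)π.
Divide by 2π: (9 + 1)/2 = 5.
By Parseval, this equals Σ |c_n|^2.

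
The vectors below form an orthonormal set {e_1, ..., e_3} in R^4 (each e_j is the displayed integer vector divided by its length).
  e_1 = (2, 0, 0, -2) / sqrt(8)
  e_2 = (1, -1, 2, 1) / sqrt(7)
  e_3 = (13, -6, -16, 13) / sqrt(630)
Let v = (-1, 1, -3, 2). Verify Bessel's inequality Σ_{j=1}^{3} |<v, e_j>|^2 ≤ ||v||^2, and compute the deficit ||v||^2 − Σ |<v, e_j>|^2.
Σ |<v, e_j>|^2 = 130/9; ||v||^2 = 15; deficit = 5/9

Write each e_j = u_j / sqrt(<u_j, u_j>) where u_j is the displayed integer vector. Then <v, e_j> = <v, u_j> / sqrt(<u_j, u_j>), so |<v, e_j>|^2 = <v, u_j>^2 / <u_j, u_j>.
Coefficients: <v, e_1> = -6/sqrt(8), <v, e_2> = -6/sqrt(7), <v, e_3> = 55/sqrt(630).
Square and sum: Σ |<v, e_j>|^2 = 130/9.
Compute ||v||^2 = v·v = 15.
Deficit = 15 − 130/9 = 5/9 ≥ 0, confirming Bessel's inequality. (The deficit equals ||v − Σ <v,e_j> e_j||^2, the squared distance from v to span{e_j}.)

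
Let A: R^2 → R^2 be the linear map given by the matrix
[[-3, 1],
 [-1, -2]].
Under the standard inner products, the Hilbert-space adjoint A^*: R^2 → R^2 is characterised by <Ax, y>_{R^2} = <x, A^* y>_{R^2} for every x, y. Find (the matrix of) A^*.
A^* = A^T =
[[-3, -1],
 [1, -2]]

For real matrices with standard dot products, the defining identity <Ax, y> = <x, A^* y> gives (Ax)^T y = x^T (A^*) y, i.e. x^T A^T y = x^T (A^*) y. Since this holds for all x, y, we must have A^* = A^T. Therefore
A^* =
[[-3, -1],
 [1, -2]].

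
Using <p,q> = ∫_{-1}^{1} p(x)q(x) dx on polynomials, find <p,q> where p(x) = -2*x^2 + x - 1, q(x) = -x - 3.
<p,q> = 28/3

Expand the product: p(x)·q(x) = 2*x^3 + 5*x^2 - 2*x + 3.
∫_{-1}^{1} of each monomial x^k gives [2/(k+1) if k even, 0 if k odd]. Integrating term-by-term (or equivalently evaluating the antiderivative F(x) = x^4/2 + 5*x^3/3 - x^2 + 3*x at the endpoints):
  F(1) − F(−1) = 25/6 − (-31/6) = 28/3.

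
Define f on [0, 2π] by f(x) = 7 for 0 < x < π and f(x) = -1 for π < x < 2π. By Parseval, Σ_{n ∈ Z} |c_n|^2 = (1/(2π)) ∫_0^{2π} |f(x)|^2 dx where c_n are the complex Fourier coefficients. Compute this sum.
Σ |c_n|^2 = 25

Parseval equates the L^2 energy of f (normalised by 1/(2π)) with the ℓ^2 sum of its Fourier coefficients: (1/(2π)) ∫_0^{2π} |f|^2 = Σ |c_n|^2.
Compute the left side: (1/(2π)) [∫_0^π 7^2 dx + ∫_π^{2π} (-1)^2 dx] = (1/(2π)) · (49π + 1π) = (49 + 1)/2 = 25.
So Σ_{n ∈ Z} |c_n|^2 = 25.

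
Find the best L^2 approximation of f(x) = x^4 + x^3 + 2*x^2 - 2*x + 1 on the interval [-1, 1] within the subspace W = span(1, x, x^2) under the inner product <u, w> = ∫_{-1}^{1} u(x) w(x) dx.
g(x) = 20*x^2/7 - 7*x/5 + 32/35

The best approximation g ∈ W is the orthogonal projection of f onto W. Writing g = a_0 + a_1 x + a_2 x^2, the coefficients solve the normal equations G · a = b where
  G_{ij} = <φ_i, φ_j> and b_i = <f, φ_i>, with φ_0 = 1, φ_1 = x, φ_2 = x^2.
G =
  [2, 0, 2/3]
  [0, 2/3, 0]
  [2/3, 0, 2/5],
b = (56/15, -14/15, 184/105).
Solving gives a_0 = 32/35, a_1 = -7/5, a_2 = 20/7, so
  g(x) = 20*x^2/7 - 7*x/5 + 32/35.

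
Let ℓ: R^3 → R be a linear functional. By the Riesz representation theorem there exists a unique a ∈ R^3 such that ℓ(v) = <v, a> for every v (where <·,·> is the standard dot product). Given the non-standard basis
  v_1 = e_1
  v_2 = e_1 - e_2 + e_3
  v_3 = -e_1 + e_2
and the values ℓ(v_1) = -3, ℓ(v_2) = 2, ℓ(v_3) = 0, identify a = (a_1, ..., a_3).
a = (-3, -3, 2)

Write a = (a_1, ..., a_3) in the standard basis. For each basis vector v_i, ℓ(v_i) = <v_i, a> is a linear equation in the a_j's. Collect the n equations into a matrix system V a = ℓ, where row i of V is v_i (expressed in the standard basis). Since V is invertible (lower-triangular with 1s on the diagonal, up to permutation), solve by back-substitution:
  V =
[[1, 0, 0],
 [1, -1, 1],
 [-1, 1, 0]]
  V a = (-3, 2, 0)
Solving gives a = (-3, -3, 2).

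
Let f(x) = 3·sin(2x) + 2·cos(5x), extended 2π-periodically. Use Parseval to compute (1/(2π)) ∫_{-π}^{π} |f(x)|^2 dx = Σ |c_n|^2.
Σ |c_n|^2 = 13/2

Expand |f|^2 and use orthogonality of {sin(nx), cos(mx)} on [-π, π]:
  ∫_{-π}^{π} sin(nx)^2 dx = π, ∫ cos(mx)^2 dx = π, and cross terms integrate to 0.
So ∫_{-π}^{π} f(x)^2 dx = 3^2 · π + 2^2 · π = (9 + 4)π.
Divide by 2π: (9 + 4)/2 = 13/2.
By Parseval, this equals Σ |c_n|^2.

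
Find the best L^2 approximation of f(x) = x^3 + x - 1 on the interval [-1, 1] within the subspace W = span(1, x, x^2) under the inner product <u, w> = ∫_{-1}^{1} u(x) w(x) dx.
g(x) = 8*x/5 - 1

The best approximation g ∈ W is the orthogonal projection of f onto W. Writing g = a_0 + a_1 x + a_2 x^2, the coefficients solve the normal equations G · a = b where
  G_{ij} = <φ_i, φ_j> and b_i = <f, φ_i>, with φ_0 = 1, φ_1 = x, φ_2 = x^2.
G =
  [2, 0, 2/3]
  [0, 2/3, 0]
  [2/3, 0, 2/5],
b = (-2, 16/15, -2/3).
Solving gives a_0 = -1, a_1 = 8/5, a_2 = 0, so
  g(x) = 8*x/5 - 1.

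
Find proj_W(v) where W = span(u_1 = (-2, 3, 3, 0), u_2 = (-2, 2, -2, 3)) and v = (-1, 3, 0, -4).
proj_W(v) = (-115/223, 477/446, 1005/446, -198/223)

Set up U = [u_1 | ... | u_2] ∈ R^(4×2). The projector onto W = col(U) is P = U (U^T U)^(-1) U^T.
Compute U^T U =
  [22, 4]
  [4, 21],
and U^T v = (11, -4).
Solve U^T U · c = U^T v for the coefficients: c = (247/446, -66/223). The projection is proj_W(v) = U c.
Check: (v - proj_W(v)) · u_1 = 0  (should be 0).
Check: (v - proj_W(v)) · u_2 = 0  (should be 0).
Result: proj_W(v) = (-115/223, 477/446, 1005/446, -198/223).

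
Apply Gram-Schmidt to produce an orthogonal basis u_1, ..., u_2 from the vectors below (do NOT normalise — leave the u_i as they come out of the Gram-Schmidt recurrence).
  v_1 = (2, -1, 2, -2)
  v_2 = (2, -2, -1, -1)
Orthogonal basis:
  u_1 = (2, -1, 2, -2)
  u_2 = (14/13, -20/13, -25/13, -1/13)

Apply the Gram-Schmidt recurrence
  u_1 = v_1
  u_i = v_i − Σ_{j<i} ((v_i · u_j) / (u_j · u_j)) · u_j.

Step by step this gives:
  u_1 = (2, -1, 2, -2)
  u_2 = (14/13, -20/13, -25/13, -1/13)

Orthogonality check:
  u_2 · u_1 = 0 (should be 0)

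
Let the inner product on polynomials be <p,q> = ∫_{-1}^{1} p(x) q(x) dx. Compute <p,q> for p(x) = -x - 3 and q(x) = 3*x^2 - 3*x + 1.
<p,q> = -10

Expand the product: p(x)·q(x) = -3*x^3 - 6*x^2 + 8*x - 3.
∫_{-1}^{1} of each monomial x^k gives [2/(k+1) if k even, 0 if k odd]. Integrating term-by-term (or equivalently evaluating the antiderivative F(x) = -3*x^4/4 - 2*x^3 + 4*x^2 - 3*x at the endpoints):
  F(1) − F(−1) = -7/4 − (33/4) = -10.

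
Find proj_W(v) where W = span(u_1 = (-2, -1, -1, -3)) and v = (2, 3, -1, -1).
proj_W(v) = (2/5, 1/5, 1/5, 3/5)

Set up U = [u_1 | ... | u_1] ∈ R^(4×1). The projector onto W = col(U) is P = U (U^T U)^(-1) U^T.
Compute U^T U =
  [15],
and U^T v = (-3).
Solve U^T U · c = U^T v for the coefficients: c = (-1/5). The projection is proj_W(v) = U c.
Check: (v - proj_W(v)) · u_1 = 0  (should be 0).
Result: proj_W(v) = (2/5, 1/5, 1/5, 3/5).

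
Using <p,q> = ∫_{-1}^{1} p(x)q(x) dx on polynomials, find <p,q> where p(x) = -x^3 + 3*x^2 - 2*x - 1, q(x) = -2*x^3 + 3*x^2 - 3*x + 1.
<p,q> = 314/35

Expand the product: p(x)·q(x) = 2*x^6 - 9*x^5 + 16*x^4 - 14*x^3 + 6*x^2 + x - 1.
∫_{-1}^{1} of each monomial x^k gives [2/(k+1) if k even, 0 if k odd]. Integrating term-by-term (or equivalently evaluating the antiderivative F(x) = 2*x^7/7 - 3*x^6/2 + 16*x^5/5 - 7*x^4/2 + 2*x^3 + x^2/2 - x at the endpoints):
  F(1) − F(−1) = -1/70 − (-629/70) = 314/35.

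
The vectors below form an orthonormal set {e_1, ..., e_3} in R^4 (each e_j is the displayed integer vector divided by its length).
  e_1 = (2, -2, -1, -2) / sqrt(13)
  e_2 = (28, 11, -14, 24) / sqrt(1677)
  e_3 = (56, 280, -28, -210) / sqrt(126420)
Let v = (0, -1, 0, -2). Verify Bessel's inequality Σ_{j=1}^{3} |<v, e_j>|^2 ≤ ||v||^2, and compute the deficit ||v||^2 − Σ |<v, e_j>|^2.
Σ |<v, e_j>|^2 = 5; ||v||^2 = 5; deficit = 0

Write each e_j = u_j / sqrt(<u_j, u_j>) where u_j is the displayed integer vector. Then <v, e_j> = <v, u_j> / sqrt(<u_j, u_j>), so |<v, e_j>|^2 = <v, u_j>^2 / <u_j, u_j>.
Coefficients: <v, e_1> = 6/sqrt(13), <v, e_2> = -59/sqrt(1677), <v, e_3> = 140/sqrt(126420).
Square and sum: Σ |<v, e_j>|^2 = 5.
Compute ||v||^2 = v·v = 5.
Deficit = 5 − 5 = 0 ≥ 0, confirming Bessel's inequality. (The deficit equals ||v − Σ <v,e_j> e_j||^2, the squared distance from v to span{e_j}.)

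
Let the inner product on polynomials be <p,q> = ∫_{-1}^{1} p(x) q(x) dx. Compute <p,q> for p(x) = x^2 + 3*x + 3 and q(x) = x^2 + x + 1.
<p,q> = 166/15

Expand the product: p(x)·q(x) = x^4 + 4*x^3 + 7*x^2 + 6*x + 3.
∫_{-1}^{1} of each monomial x^k gives [2/(k+1) if k even, 0 if k odd]. Integrating term-by-term (or equivalently evaluating the antiderivative F(x) = x^5/5 + x^4 + 7*x^3/3 + 3*x^2 + 3*x at the endpoints):
  F(1) − F(−1) = 143/15 − (-23/15) = 166/15.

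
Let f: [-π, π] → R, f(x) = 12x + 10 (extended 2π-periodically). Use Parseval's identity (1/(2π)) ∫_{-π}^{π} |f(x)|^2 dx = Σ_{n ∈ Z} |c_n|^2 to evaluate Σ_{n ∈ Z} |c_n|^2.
Σ |c_n|^2 = 48π^2 + 100

Expand and integrate term by term over [-π, π]:
  ∫ (12x)^2 dx = 144·(2π^3/3); ∫ 2·12·(10)·x dx = 0 (odd integrand); ∫ 10^2 dx = 100·2π.
So (1/(2π)) ∫_{-π}^{π} (12x + 10)^2 dx = 144π^2/3 + 100 = 48π^2 + 100.
Parseval ⇒ Σ |c_n|^2 = 48π^2 + 100.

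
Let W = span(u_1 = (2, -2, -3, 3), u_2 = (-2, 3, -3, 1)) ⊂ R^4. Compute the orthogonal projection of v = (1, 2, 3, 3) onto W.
proj_W(v) = (2/99, -10/99, 5/11, -29/99)

Set up U = [u_1 | ... | u_2] ∈ R^(4×2). The projector onto W = col(U) is P = U (U^T U)^(-1) U^T.
Compute U^T U =
  [26, 2]
  [2, 23],
and U^T v = (-2, -2).
Solve U^T U · c = U^T v for the coefficients: c = (-7/99, -8/99). The projection is proj_W(v) = U c.
Check: (v - proj_W(v)) · u_1 = 0  (should be 0).
Check: (v - proj_W(v)) · u_2 = 0  (should be 0).
Result: proj_W(v) = (2/99, -10/99, 5/11, -29/99).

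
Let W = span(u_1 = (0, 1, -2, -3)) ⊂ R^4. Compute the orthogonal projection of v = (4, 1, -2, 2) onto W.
proj_W(v) = (0, -1/14, 1/7, 3/14)

Set up U = [u_1 | ... | u_1] ∈ R^(4×1). The projector onto W = col(U) is P = U (U^T U)^(-1) U^T.
Compute U^T U =
  [14],
and U^T v = (-1).
Solve U^T U · c = U^T v for the coefficients: c = (-1/14). The projection is proj_W(v) = U c.
Check: (v - proj_W(v)) · u_1 = 0  (should be 0).
Result: proj_W(v) = (0, -1/14, 1/7, 3/14).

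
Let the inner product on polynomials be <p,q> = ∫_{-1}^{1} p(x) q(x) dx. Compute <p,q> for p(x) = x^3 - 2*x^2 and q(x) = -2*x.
<p,q> = -4/5

Expand the product: p(x)·q(x) = -2*x^4 + 4*x^3.
∫_{-1}^{1} of each monomial x^k gives [2/(k+1) if k even, 0 if k odd]. Integrating term-by-term (or equivalently evaluating the antiderivative F(x) = -2*x^5/5 + x^4 at the endpoints):
  F(1) − F(−1) = 3/5 − (7/5) = -4/5.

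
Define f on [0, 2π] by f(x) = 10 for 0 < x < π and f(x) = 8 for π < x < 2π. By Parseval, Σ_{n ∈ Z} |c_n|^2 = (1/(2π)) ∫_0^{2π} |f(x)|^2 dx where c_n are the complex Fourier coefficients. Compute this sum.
Σ |c_n|^2 = 82

Parseval equates the L^2 energy of f (normalised by 1/(2π)) with the ℓ^2 sum of its Fourier coefficients: (1/(2π)) ∫_0^{2π} |f|^2 = Σ |c_n|^2.
Compute the left side: (1/(2π)) [∫_0^π 10^2 dx + ∫_π^{2π} 8^2 dx] = (1/(2π)) · (100π + 64π) = (100 + 64)/2 = 82.
So Σ_{n ∈ Z} |c_n|^2 = 82.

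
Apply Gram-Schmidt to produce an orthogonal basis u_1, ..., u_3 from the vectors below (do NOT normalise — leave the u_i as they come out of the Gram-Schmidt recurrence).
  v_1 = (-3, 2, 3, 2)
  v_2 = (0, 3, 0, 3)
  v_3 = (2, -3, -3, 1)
Orthogonal basis:
  u_1 = (-3, 2, 3, 2)
  u_2 = (18/13, 27/13, -18/13, 27/13)
  u_3 = (-1/2, -2, -1/2, 2)

Apply the Gram-Schmidt recurrence
  u_1 = v_1
  u_i = v_i − Σ_{j<i} ((v_i · u_j) / (u_j · u_j)) · u_j.

Step by step this gives:
  u_1 = (-3, 2, 3, 2)
  u_2 = (18/13, 27/13, -18/13, 27/13)
  u_3 = (-1/2, -2, -1/2, 2)

Orthogonality check:
  u_2 · u_1 = 0 (should be 0)
  u_3 · u_1 = 0 (should be 0)
  u_3 · u_2 = 0 (should be 0)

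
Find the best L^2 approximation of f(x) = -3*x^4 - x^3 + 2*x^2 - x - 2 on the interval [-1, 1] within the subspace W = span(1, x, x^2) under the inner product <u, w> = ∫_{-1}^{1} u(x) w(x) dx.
g(x) = -4*x^2/7 - 8*x/5 - 61/35

The best approximation g ∈ W is the orthogonal projection of f onto W. Writing g = a_0 + a_1 x + a_2 x^2, the coefficients solve the normal equations G · a = b where
  G_{ij} = <φ_i, φ_j> and b_i = <f, φ_i>, with φ_0 = 1, φ_1 = x, φ_2 = x^2.
G =
  [2, 0, 2/3]
  [0, 2/3, 0]
  [2/3, 0, 2/5],
b = (-58/15, -16/15, -146/105).
Solving gives a_0 = -61/35, a_1 = -8/5, a_2 = -4/7, so
  g(x) = -4*x^2/7 - 8*x/5 - 61/35.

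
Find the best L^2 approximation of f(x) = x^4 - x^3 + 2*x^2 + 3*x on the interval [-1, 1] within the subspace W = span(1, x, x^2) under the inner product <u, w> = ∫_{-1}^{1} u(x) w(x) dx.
g(x) = 20*x^2/7 + 12*x/5 - 3/35

The best approximation g ∈ W is the orthogonal projection of f onto W. Writing g = a_0 + a_1 x + a_2 x^2, the coefficients solve the normal equations G · a = b where
  G_{ij} = <φ_i, φ_j> and b_i = <f, φ_i>, with φ_0 = 1, φ_1 = x, φ_2 = x^2.
G =
  [2, 0, 2/3]
  [0, 2/3, 0]
  [2/3, 0, 2/5],
b = (26/15, 8/5, 38/35).
Solving gives a_0 = -3/35, a_1 = 12/5, a_2 = 20/7, so
  g(x) = 20*x^2/7 + 12*x/5 - 3/35.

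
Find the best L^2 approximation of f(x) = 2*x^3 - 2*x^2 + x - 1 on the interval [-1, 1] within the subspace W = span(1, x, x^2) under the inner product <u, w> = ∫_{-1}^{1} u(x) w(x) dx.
g(x) = -2*x^2 + 11*x/5 - 1

The best approximation g ∈ W is the orthogonal projection of f onto W. Writing g = a_0 + a_1 x + a_2 x^2, the coefficients solve the normal equations G · a = b where
  G_{ij} = <φ_i, φ_j> and b_i = <f, φ_i>, with φ_0 = 1, φ_1 = x, φ_2 = x^2.
G =
  [2, 0, 2/3]
  [0, 2/3, 0]
  [2/3, 0, 2/5],
b = (-10/3, 22/15, -22/15).
Solving gives a_0 = -1, a_1 = 11/5, a_2 = -2, so
  g(x) = -2*x^2 + 11*x/5 - 1.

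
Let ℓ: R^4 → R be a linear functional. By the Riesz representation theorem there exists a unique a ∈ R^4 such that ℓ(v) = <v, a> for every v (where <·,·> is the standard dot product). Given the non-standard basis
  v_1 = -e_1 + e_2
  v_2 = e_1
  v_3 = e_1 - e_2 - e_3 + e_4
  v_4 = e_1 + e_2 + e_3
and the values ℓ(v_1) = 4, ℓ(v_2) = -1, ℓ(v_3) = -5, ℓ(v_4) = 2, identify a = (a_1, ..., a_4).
a = (-1, 3, 0, -1)

Write a = (a_1, ..., a_4) in the standard basis. For each basis vector v_i, ℓ(v_i) = <v_i, a> is a linear equation in the a_j's. Collect the n equations into a matrix system V a = ℓ, where row i of V is v_i (expressed in the standard basis). Since V is invertible (lower-triangular with 1s on the diagonal, up to permutation), solve by back-substitution:
  V =
[[-1, 1, 0, 0],
 [1, 0, 0, 0],
 [1, -1, -1, 1],
 [1, 1, 1, 0]]
  V a = (4, -1, -5, 2)
Solving gives a = (-1, 3, 0, -1).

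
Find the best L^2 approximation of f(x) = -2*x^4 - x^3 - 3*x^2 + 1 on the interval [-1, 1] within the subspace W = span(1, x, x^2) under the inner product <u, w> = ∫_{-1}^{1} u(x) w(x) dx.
g(x) = -33*x^2/7 - 3*x/5 + 41/35

The best approximation g ∈ W is the orthogonal projection of f onto W. Writing g = a_0 + a_1 x + a_2 x^2, the coefficients solve the normal equations G · a = b where
  G_{ij} = <φ_i, φ_j> and b_i = <f, φ_i>, with φ_0 = 1, φ_1 = x, φ_2 = x^2.
G =
  [2, 0, 2/3]
  [0, 2/3, 0]
  [2/3, 0, 2/5],
b = (-4/5, -2/5, -116/105).
Solving gives a_0 = 41/35, a_1 = -3/5, a_2 = -33/7, so
  g(x) = -33*x^2/7 - 3*x/5 + 41/35.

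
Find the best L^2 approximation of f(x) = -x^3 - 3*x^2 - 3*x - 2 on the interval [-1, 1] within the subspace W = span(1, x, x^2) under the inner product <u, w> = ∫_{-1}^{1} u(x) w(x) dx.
g(x) = -3*x^2 - 18*x/5 - 2

The best approximation g ∈ W is the orthogonal projection of f onto W. Writing g = a_0 + a_1 x + a_2 x^2, the coefficients solve the normal equations G · a = b where
  G_{ij} = <φ_i, φ_j> and b_i = <f, φ_i>, with φ_0 = 1, φ_1 = x, φ_2 = x^2.
G =
  [2, 0, 2/3]
  [0, 2/3, 0]
  [2/3, 0, 2/5],
b = (-6, -12/5, -38/15).
Solving gives a_0 = -2, a_1 = -18/5, a_2 = -3, so
  g(x) = -3*x^2 - 18*x/5 - 2.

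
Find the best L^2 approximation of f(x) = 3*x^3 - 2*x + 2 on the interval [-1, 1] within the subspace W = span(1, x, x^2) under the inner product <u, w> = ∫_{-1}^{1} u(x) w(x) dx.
g(x) = 2 - x/5

The best approximation g ∈ W is the orthogonal projection of f onto W. Writing g = a_0 + a_1 x + a_2 x^2, the coefficients solve the normal equations G · a = b where
  G_{ij} = <φ_i, φ_j> and b_i = <f, φ_i>, with φ_0 = 1, φ_1 = x, φ_2 = x^2.
G =
  [2, 0, 2/3]
  [0, 2/3, 0]
  [2/3, 0, 2/5],
b = (4, -2/15, 4/3).
Solving gives a_0 = 2, a_1 = -1/5, a_2 = 0, so
  g(x) = 2 - x/5.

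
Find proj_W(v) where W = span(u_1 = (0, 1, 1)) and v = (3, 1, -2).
proj_W(v) = (0, -1/2, -1/2)

Set up U = [u_1 | ... | u_1] ∈ R^(3×1). The projector onto W = col(U) is P = U (U^T U)^(-1) U^T.
Compute U^T U =
  [2],
and U^T v = (-1).
Solve U^T U · c = U^T v for the coefficients: c = (-1/2). The projection is proj_W(v) = U c.
Check: (v - proj_W(v)) · u_1 = 0  (should be 0).
Result: proj_W(v) = (0, -1/2, -1/2).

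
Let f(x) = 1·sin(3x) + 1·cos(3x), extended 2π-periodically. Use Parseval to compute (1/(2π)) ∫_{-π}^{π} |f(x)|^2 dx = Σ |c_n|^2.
Σ |c_n|^2 = 1

Expand |f|^2 and use orthogonality of {sin(nx), cos(mx)} on [-π, π]:
  ∫_{-π}^{π} sin(nx)^2 dx = π, ∫ cos(mx)^2 dx = π, and cross terms integrate to 0.
So ∫_{-π}^{π} f(x)^2 dx = 1^2 · π + 1^2 · π = (1 + 1)π.
Divide by 2π: (1 + 1)/2 = 1.
By Parseval, this equals Σ |c_n|^2.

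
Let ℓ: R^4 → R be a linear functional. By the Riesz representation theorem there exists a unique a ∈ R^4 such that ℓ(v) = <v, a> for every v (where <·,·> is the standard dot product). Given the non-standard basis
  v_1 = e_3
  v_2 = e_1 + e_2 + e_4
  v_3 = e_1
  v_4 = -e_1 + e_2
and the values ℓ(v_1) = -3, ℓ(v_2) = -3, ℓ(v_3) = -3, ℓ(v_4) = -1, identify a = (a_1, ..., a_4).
a = (-3, -4, -3, 4)

Write a = (a_1, ..., a_4) in the standard basis. For each basis vector v_i, ℓ(v_i) = <v_i, a> is a linear equation in the a_j's. Collect the n equations into a matrix system V a = ℓ, where row i of V is v_i (expressed in the standard basis). Since V is invertible (lower-triangular with 1s on the diagonal, up to permutation), solve by back-substitution:
  V =
[[0, 0, 1, 0],
 [1, 1, 0, 1],
 [1, 0, 0, 0],
 [-1, 1, 0, 0]]
  V a = (-3, -3, -3, -1)
Solving gives a = (-3, -4, -3, 4).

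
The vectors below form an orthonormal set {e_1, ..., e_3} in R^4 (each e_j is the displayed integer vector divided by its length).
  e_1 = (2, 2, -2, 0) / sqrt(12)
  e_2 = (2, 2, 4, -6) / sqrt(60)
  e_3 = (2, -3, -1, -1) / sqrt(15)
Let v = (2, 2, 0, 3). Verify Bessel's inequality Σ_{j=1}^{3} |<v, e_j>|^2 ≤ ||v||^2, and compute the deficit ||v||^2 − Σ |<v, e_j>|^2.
Σ |<v, e_j>|^2 = 26/3; ||v||^2 = 17; deficit = 25/3

Write each e_j = u_j / sqrt(<u_j, u_j>) where u_j is the displayed integer vector. Then <v, e_j> = <v, u_j> / sqrt(<u_j, u_j>), so |<v, e_j>|^2 = <v, u_j>^2 / <u_j, u_j>.
Coefficients: <v, e_1> = 8/sqrt(12), <v, e_2> = -10/sqrt(60), <v, e_3> = -5/sqrt(15).
Square and sum: Σ |<v, e_j>|^2 = 26/3.
Compute ||v||^2 = v·v = 17.
Deficit = 17 − 26/3 = 25/3 ≥ 0, confirming Bessel's inequality. (The deficit equals ||v − Σ <v,e_j> e_j||^2, the squared distance from v to span{e_j}.)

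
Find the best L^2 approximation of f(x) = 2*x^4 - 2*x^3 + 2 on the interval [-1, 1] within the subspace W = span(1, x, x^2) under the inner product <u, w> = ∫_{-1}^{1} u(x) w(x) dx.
g(x) = 12*x^2/7 - 6*x/5 + 64/35

The best approximation g ∈ W is the orthogonal projection of f onto W. Writing g = a_0 + a_1 x + a_2 x^2, the coefficients solve the normal equations G · a = b where
  G_{ij} = <φ_i, φ_j> and b_i = <f, φ_i>, with φ_0 = 1, φ_1 = x, φ_2 = x^2.
G =
  [2, 0, 2/3]
  [0, 2/3, 0]
  [2/3, 0, 2/5],
b = (24/5, -4/5, 40/21).
Solving gives a_0 = 64/35, a_1 = -6/5, a_2 = 12/7, so
  g(x) = 12*x^2/7 - 6*x/5 + 64/35.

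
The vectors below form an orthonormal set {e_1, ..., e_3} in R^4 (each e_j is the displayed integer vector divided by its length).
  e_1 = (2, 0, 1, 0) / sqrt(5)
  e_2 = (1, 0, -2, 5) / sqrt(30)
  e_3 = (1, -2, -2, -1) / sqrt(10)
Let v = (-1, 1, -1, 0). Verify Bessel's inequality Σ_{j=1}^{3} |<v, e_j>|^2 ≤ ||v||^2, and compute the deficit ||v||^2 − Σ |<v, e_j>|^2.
Σ |<v, e_j>|^2 = 29/15; ||v||^2 = 3; deficit = 16/15

Write each e_j = u_j / sqrt(<u_j, u_j>) where u_j is the displayed integer vector. Then <v, e_j> = <v, u_j> / sqrt(<u_j, u_j>), so |<v, e_j>|^2 = <v, u_j>^2 / <u_j, u_j>.
Coefficients: <v, e_1> = -3/sqrt(5), <v, e_2> = 1/sqrt(30), <v, e_3> = -1/sqrt(10).
Square and sum: Σ |<v, e_j>|^2 = 29/15.
Compute ||v||^2 = v·v = 3.
Deficit = 3 − 29/15 = 16/15 ≥ 0, confirming Bessel's inequality. (The deficit equals ||v − Σ <v,e_j> e_j||^2, the squared distance from v to span{e_j}.)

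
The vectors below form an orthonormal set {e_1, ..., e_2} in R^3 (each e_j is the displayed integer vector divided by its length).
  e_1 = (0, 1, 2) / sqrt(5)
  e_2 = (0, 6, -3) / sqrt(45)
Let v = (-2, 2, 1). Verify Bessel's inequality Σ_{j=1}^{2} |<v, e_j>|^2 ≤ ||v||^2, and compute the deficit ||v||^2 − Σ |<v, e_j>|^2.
Σ |<v, e_j>|^2 = 5; ||v||^2 = 9; deficit = 4

Write each e_j = u_j / sqrt(<u_j, u_j>) where u_j is the displayed integer vector. Then <v, e_j> = <v, u_j> / sqrt(<u_j, u_j>), so |<v, e_j>|^2 = <v, u_j>^2 / <u_j, u_j>.
Coefficients: <v, e_1> = 4/sqrt(5), <v, e_2> = 9/sqrt(45).
Square and sum: Σ |<v, e_j>|^2 = 5.
Compute ||v||^2 = v·v = 9.
Deficit = 9 − 5 = 4 ≥ 0, confirming Bessel's inequality. (The deficit equals ||v − Σ <v,e_j> e_j||^2, the squared distance from v to span{e_j}.)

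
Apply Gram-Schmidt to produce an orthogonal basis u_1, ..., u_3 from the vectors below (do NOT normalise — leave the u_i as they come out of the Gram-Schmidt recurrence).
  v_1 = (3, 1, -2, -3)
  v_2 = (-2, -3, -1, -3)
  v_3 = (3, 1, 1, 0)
Orthogonal basis:
  u_1 = (3, 1, -2, -3)
  u_2 = (-52/23, -71/23, -19/23, -63/23)
  u_3 = (157/175, -139/175, 229/175, -6/25)

Apply the Gram-Schmidt recurrence
  u_1 = v_1
  u_i = v_i − Σ_{j<i} ((v_i · u_j) / (u_j · u_j)) · u_j.

Step by step this gives:
  u_1 = (3, 1, -2, -3)
  u_2 = (-52/23, -71/23, -19/23, -63/23)
  u_3 = (157/175, -139/175, 229/175, -6/25)

Orthogonality check:
  u_2 · u_1 = 0 (should be 0)
  u_3 · u_1 = 0 (should be 0)
  u_3 · u_2 = 0 (should be 0)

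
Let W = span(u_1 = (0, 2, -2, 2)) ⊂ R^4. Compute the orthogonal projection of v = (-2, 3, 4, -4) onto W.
proj_W(v) = (0, -5/3, 5/3, -5/3)

Set up U = [u_1 | ... | u_1] ∈ R^(4×1). The projector onto W = col(U) is P = U (U^T U)^(-1) U^T.
Compute U^T U =
  [12],
and U^T v = (-10).
Solve U^T U · c = U^T v for the coefficients: c = (-5/6). The projection is proj_W(v) = U c.
Check: (v - proj_W(v)) · u_1 = 0  (should be 0).
Result: proj_W(v) = (0, -5/3, 5/3, -5/3).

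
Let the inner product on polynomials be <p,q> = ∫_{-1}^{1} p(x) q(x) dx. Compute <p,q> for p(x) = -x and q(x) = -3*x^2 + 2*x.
<p,q> = -4/3

Expand the product: p(x)·q(x) = 3*x^3 - 2*x^2.
∫_{-1}^{1} of each monomial x^k gives [2/(k+1) if k even, 0 if k odd]. Integrating term-by-term (or equivalently evaluating the antiderivative F(x) = 3*x^4/4 - 2*x^3/3 at the endpoints):
  F(1) − F(−1) = 1/12 − (17/12) = -4/3.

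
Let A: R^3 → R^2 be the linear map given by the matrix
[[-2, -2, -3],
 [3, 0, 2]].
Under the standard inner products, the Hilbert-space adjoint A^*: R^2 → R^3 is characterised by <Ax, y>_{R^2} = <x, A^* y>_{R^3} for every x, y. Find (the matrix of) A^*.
A^* = A^T =
[[-2, 3],
 [-2, 0],
 [-3, 2]]

For real matrices with standard dot products, the defining identity <Ax, y> = <x, A^* y> gives (Ax)^T y = x^T (A^*) y, i.e. x^T A^T y = x^T (A^*) y. Since this holds for all x, y, we must have A^* = A^T. Therefore
A^* =
[[-2, 3],
 [-2, 0],
 [-3, 2]].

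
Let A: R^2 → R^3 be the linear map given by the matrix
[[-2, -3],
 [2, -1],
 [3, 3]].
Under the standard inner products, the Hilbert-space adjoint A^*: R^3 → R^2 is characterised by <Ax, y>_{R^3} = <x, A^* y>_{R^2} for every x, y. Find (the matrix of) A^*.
A^* = A^T =
[[-2, 2, 3],
 [-3, -1, 3]]

For real matrices with standard dot products, the defining identity <Ax, y> = <x, A^* y> gives (Ax)^T y = x^T (A^*) y, i.e. x^T A^T y = x^T (A^*) y. Since this holds for all x, y, we must have A^* = A^T. Therefore
A^* =
[[-2, 2, 3],
 [-3, -1, 3]].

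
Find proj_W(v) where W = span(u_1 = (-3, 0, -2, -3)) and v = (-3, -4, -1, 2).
proj_W(v) = (-15/22, 0, -5/11, -15/22)

Set up U = [u_1 | ... | u_1] ∈ R^(4×1). The projector onto W = col(U) is P = U (U^T U)^(-1) U^T.
Compute U^T U =
  [22],
and U^T v = (5).
Solve U^T U · c = U^T v for the coefficients: c = (5/22). The projection is proj_W(v) = U c.
Check: (v - proj_W(v)) · u_1 = 0  (should be 0).
Result: proj_W(v) = (-15/22, 0, -5/11, -15/22).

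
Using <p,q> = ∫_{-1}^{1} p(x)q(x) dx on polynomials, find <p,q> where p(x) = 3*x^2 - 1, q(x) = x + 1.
<p,q> = 0

Expand the product: p(x)·q(x) = 3*x^3 + 3*x^2 - x - 1.
∫_{-1}^{1} of each monomial x^k gives [2/(k+1) if k even, 0 if k odd]. Integrating term-by-term (or equivalently evaluating the antiderivative F(x) = 3*x^4/4 + x^3 - x^2/2 - x at the endpoints):
  F(1) − F(−1) = 1/4 − (1/4) = 0.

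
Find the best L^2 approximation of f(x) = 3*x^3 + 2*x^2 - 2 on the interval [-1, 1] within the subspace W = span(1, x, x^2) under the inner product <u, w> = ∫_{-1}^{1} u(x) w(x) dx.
g(x) = 2*x^2 + 9*x/5 - 2

The best approximation g ∈ W is the orthogonal projection of f onto W. Writing g = a_0 + a_1 x + a_2 x^2, the coefficients solve the normal equations G · a = b where
  G_{ij} = <φ_i, φ_j> and b_i = <f, φ_i>, with φ_0 = 1, φ_1 = x, φ_2 = x^2.
G =
  [2, 0, 2/3]
  [0, 2/3, 0]
  [2/3, 0, 2/5],
b = (-8/3, 6/5, -8/15).
Solving gives a_0 = -2, a_1 = 9/5, a_2 = 2, so
  g(x) = 2*x^2 + 9*x/5 - 2.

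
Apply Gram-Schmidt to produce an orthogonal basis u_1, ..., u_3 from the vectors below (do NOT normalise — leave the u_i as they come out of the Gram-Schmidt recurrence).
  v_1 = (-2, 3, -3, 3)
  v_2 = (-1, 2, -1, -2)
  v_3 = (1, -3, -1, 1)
Orthogonal basis:
  u_1 = (-2, 3, -3, 3)
  u_2 = (-21/31, 47/31, -16/31, -77/31)
  u_3 = (14/95, -379/285, -538/285, -131/285)

Apply the Gram-Schmidt recurrence
  u_1 = v_1
  u_i = v_i − Σ_{j<i} ((v_i · u_j) / (u_j · u_j)) · u_j.

Step by step this gives:
  u_1 = (-2, 3, -3, 3)
  u_2 = (-21/31, 47/31, -16/31, -77/31)
  u_3 = (14/95, -379/285, -538/285, -131/285)

Orthogonality check:
  u_2 · u_1 = 0 (should be 0)
  u_3 · u_1 = 0 (should be 0)
  u_3 · u_2 = 0 (should be 0)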